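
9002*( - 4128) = -37160256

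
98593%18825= 4468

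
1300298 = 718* 1811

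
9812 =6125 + 3687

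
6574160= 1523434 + 5050726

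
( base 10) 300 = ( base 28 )AK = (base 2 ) 100101100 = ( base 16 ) 12C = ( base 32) 9C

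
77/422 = 77/422 = 0.18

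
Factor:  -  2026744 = -2^3*253343^1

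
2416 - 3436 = - 1020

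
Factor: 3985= 5^1*797^1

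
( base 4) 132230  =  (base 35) 1L4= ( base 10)1964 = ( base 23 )3g9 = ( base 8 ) 3654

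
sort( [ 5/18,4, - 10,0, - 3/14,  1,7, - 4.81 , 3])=[ - 10, - 4.81, - 3/14,0,5/18, 1,3,4, 7] 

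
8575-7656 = 919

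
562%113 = 110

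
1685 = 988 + 697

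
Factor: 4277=7^1*13^1*47^1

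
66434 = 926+65508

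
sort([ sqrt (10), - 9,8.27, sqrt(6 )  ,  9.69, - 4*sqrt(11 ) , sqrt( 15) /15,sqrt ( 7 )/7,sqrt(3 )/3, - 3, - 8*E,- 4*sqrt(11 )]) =[ - 8*E, - 4*sqrt(11),  -  4 * sqrt(11) , - 9,-3,sqrt (15)/15,sqrt(7 )/7,sqrt( 3 )/3,sqrt( 6 ),sqrt(10),8.27,9.69] 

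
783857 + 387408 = 1171265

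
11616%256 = 96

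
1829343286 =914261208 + 915082078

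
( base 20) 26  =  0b101110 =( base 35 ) 1B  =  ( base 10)46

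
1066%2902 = 1066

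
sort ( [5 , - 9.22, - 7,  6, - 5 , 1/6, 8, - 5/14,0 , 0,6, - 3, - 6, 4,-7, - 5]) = [ - 9.22,-7,  -  7, - 6 , - 5, - 5, - 3, - 5/14,0,  0,  1/6, 4,5, 6,6, 8] 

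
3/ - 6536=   -  1 + 6533/6536 = - 0.00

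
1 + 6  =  7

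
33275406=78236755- 44961349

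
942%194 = 166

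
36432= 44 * 828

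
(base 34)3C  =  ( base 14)82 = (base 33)3f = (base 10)114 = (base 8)162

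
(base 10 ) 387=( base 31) CF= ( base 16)183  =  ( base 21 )i9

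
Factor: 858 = 2^1*3^1*11^1 * 13^1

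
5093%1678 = 59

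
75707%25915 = 23877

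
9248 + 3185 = 12433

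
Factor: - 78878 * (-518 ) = 40858804 = 2^2 * 7^1*37^1*39439^1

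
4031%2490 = 1541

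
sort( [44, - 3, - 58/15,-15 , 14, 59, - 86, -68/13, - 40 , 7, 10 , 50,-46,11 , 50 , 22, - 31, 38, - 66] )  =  [-86 , - 66 ,-46,- 40, - 31, - 15,  -  68/13, - 58/15, - 3 , 7,10, 11,14,22,  38, 44, 50,  50,59 ]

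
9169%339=16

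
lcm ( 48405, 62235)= 435645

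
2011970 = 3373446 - 1361476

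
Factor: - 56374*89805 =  - 5062667070=- 2^1*3^1*5^1  *71^1 * 397^1*5987^1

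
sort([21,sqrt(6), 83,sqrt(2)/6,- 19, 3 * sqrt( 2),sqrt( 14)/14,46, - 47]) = [ - 47, - 19,sqrt( 2)/6 , sqrt( 14 ) /14,sqrt( 6 ), 3 * sqrt(2),21, 46,83]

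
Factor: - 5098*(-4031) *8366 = 2^2*29^1*  47^1*89^1 *139^1*2549^1 = 171921617908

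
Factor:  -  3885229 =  - 23^1*251^1*673^1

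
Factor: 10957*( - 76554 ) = -2^1*3^2*4253^1*10957^1 = - 838802178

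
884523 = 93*9511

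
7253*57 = 413421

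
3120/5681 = 240/437= 0.55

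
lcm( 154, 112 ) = 1232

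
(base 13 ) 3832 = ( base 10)7984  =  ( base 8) 17460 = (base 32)7PG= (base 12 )4754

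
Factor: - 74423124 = - 2^2*3^5*23^1*3329^1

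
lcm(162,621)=3726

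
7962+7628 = 15590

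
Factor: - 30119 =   -  30119^1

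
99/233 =99/233 = 0.42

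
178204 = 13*13708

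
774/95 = 774/95 = 8.15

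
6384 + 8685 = 15069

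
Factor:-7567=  - 7^1*23^1*47^1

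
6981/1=6981 = 6981.00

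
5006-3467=1539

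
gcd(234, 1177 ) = 1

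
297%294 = 3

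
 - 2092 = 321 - 2413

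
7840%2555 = 175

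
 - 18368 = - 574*32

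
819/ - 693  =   - 2 + 9/11=- 1.18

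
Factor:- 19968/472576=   -  3^1*71^( - 1 ) = - 3/71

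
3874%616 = 178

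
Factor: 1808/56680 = 2^1*5^( - 1 )*13^(  -  1)*109^(-1)*113^1 = 226/7085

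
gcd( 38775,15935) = 5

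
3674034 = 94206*39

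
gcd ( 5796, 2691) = 207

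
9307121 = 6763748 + 2543373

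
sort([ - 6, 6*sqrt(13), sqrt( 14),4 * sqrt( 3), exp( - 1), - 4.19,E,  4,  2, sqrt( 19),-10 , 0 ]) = [ - 10, - 6, - 4.19,0, exp( - 1 ),2, E,  sqrt( 14),  4 , sqrt (19),4*sqrt( 3 ),  6*sqrt( 13) ] 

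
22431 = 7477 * 3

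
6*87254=523524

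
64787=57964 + 6823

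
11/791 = 11/791 = 0.01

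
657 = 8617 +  - 7960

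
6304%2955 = 394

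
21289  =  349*61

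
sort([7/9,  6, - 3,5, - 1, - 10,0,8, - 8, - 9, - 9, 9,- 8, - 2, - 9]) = [ - 10 , - 9, - 9, - 9, - 8,  -  8,- 3, - 2, - 1,0, 7/9,5,6, 8, 9]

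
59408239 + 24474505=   83882744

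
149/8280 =149/8280 = 0.02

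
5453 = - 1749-  -  7202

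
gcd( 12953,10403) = 1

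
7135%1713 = 283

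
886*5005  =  4434430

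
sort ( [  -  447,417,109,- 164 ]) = [ - 447, - 164,109,417 ]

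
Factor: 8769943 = 7^1*13^1*17^1*5669^1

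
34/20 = 17/10 = 1.70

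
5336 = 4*1334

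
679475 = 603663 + 75812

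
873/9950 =873/9950 = 0.09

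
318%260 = 58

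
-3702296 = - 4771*776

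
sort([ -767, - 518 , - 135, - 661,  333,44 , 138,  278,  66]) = [ - 767,-661, - 518 , - 135,44 , 66,  138,278, 333 ] 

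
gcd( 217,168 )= 7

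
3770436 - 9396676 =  - 5626240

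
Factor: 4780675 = 5^2* 191227^1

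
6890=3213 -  - 3677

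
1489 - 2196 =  -707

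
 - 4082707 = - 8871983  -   - 4789276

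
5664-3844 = 1820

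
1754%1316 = 438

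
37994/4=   18997/2 = 9498.50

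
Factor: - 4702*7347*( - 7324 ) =253011930456= 2^3*3^1*31^1* 79^1*1831^1 * 2351^1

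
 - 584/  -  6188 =146/1547  =  0.09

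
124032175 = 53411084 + 70621091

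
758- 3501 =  - 2743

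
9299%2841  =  776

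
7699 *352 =2710048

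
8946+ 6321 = 15267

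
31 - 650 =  - 619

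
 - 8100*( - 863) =6990300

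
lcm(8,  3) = 24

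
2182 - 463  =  1719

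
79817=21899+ 57918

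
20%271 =20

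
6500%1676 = 1472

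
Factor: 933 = 3^1*311^1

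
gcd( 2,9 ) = 1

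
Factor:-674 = -2^1*337^1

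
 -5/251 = -1 + 246/251 = - 0.02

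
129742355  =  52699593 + 77042762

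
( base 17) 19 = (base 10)26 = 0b11010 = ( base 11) 24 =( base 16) 1a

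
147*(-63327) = -9309069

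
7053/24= 2351/8 = 293.88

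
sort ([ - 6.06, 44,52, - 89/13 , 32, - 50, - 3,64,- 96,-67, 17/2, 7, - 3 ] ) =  [ - 96 ,-67,- 50,  -  89/13,  -  6.06 , - 3, - 3, 7, 17/2,32,  44,  52,64 ] 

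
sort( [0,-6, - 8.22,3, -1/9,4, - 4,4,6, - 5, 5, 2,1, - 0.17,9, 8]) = [ - 8.22,- 6, - 5, - 4 , - 0.17, - 1/9, 0, 1,2, 3,  4,4 , 5, 6,  8,  9] 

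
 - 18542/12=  - 1546 + 5/6   =  -1545.17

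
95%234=95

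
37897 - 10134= 27763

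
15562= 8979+6583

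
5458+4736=10194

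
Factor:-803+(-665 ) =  -2^2  *  367^1 = - 1468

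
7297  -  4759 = 2538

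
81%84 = 81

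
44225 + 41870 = 86095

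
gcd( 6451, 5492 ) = 1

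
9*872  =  7848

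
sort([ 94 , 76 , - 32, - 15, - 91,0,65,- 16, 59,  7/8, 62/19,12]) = [-91 , - 32, - 16,-15,0,  7/8, 62/19, 12,59,  65,76, 94]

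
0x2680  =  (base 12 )5854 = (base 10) 9856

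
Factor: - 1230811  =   - 727^1*1693^1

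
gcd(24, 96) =24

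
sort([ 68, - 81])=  [ - 81,68]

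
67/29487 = 67/29487  =  0.00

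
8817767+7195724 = 16013491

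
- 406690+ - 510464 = -917154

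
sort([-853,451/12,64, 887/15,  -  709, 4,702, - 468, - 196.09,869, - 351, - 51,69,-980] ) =[ - 980,  -  853, - 709, - 468 ,  -  351,-196.09, - 51,4, 451/12 , 887/15,64,69,702,869 ] 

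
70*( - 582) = -40740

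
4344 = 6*724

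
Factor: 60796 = 2^2*15199^1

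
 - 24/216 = - 1/9 = -0.11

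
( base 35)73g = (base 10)8696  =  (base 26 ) cmc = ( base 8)20770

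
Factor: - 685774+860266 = 2^2*3^2 * 37^1*131^1 =174492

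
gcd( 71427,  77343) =87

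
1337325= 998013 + 339312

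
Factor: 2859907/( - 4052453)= - 19^(-1 )*59^1*48473^1*213287^( - 1)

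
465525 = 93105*5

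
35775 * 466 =16671150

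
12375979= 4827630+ 7548349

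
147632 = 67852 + 79780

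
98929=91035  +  7894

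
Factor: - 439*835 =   -  5^1* 167^1*439^1=- 366565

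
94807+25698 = 120505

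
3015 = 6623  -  3608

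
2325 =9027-6702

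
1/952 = 1/952 = 0.00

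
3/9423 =1/3141 =0.00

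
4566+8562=13128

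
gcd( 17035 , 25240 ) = 5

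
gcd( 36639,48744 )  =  9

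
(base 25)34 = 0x4f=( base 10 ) 79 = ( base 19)43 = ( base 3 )2221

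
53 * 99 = 5247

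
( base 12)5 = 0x5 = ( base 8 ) 5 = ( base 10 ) 5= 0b101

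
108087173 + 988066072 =1096153245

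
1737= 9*193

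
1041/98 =10 + 61/98 =10.62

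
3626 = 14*259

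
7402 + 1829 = 9231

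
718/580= 1  +  69/290 =1.24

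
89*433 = 38537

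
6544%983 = 646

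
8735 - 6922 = 1813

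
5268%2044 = 1180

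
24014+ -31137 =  - 7123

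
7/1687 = 1/241 = 0.00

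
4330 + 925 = 5255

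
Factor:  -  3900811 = -71^1*54941^1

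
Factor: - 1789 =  - 1789^1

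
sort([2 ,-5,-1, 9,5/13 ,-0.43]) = [ -5, - 1,-0.43, 5/13 , 2,9] 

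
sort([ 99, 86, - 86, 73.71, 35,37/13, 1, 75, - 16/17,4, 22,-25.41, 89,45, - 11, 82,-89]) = [ - 89, - 86,-25.41, - 11, - 16/17,1, 37/13, 4, 22, 35,45, 73.71,75,82, 86, 89, 99 ] 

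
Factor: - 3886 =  - 2^1*29^1*67^1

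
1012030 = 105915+906115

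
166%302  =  166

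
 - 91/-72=1 + 19/72 = 1.26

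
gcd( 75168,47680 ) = 32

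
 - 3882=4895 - 8777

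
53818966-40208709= 13610257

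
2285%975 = 335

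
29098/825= 35 + 223/825 = 35.27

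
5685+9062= 14747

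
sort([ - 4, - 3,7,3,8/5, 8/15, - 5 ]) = [ - 5 , - 4,-3,8/15  ,  8/5,  3,7]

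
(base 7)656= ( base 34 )9t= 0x14f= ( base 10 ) 335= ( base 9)412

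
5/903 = 5/903 = 0.01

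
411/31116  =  137/10372 = 0.01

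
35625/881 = 40 + 385/881 = 40.44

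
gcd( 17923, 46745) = 1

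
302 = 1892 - 1590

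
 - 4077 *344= -1402488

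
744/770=372/385 = 0.97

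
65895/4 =65895/4 = 16473.75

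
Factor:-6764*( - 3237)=21895068 = 2^2*3^1*13^1*19^1*83^1* 89^1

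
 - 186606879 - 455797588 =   -  642404467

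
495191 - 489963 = 5228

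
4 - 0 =4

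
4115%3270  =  845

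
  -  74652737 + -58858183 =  - 133510920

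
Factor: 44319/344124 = 17/132 = 2^( - 2)*3^(  -  1)*11^( - 1)* 17^1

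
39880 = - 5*( - 7976 ) 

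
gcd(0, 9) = 9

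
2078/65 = 2078/65 = 31.97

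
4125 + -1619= 2506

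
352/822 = 176/411 = 0.43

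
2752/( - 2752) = -1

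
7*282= 1974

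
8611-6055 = 2556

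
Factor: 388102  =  2^1*11^1*13^1*23^1*59^1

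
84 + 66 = 150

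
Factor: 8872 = 2^3*1109^1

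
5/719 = 5/719 = 0.01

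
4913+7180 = 12093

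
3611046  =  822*4393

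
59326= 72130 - 12804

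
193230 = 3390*57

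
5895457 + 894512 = 6789969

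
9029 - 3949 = 5080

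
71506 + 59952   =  131458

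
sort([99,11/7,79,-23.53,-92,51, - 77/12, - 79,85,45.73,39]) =[ - 92, - 79, - 23.53 , - 77/12,11/7, 39,45.73,51, 79,  85,  99]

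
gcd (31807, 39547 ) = 1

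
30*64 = 1920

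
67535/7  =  9647 + 6/7 = 9647.86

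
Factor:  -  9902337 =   -  3^1 *3300779^1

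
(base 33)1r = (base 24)2c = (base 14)44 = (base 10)60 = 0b111100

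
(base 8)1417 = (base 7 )2166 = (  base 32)OF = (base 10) 783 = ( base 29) r0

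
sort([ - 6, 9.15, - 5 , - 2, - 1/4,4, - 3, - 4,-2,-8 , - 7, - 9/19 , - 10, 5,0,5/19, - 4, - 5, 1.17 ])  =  [ - 10, - 8, - 7, - 6 , - 5, - 5, - 4 , - 4, - 3, - 2, - 2, - 9/19, - 1/4,  0,5/19, 1.17 , 4,5,9.15 ]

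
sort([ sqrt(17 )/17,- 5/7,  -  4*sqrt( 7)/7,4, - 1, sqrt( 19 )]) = [ - 4 * sqrt( 7)/7, - 1 , - 5/7 , sqrt( 17) /17, 4,sqrt( 19)]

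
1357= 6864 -5507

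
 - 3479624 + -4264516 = -7744140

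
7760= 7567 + 193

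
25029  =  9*2781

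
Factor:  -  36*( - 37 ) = 2^2*3^2 * 37^1 = 1332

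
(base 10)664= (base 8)1230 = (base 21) 1ad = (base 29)mq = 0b1010011000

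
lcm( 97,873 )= 873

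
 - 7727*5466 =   -  42235782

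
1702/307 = 5+167/307 = 5.54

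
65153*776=50558728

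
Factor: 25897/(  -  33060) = -2^( - 2 )*3^( - 1) *5^( - 1 )*47^1 = - 47/60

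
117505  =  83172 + 34333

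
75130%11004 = 9106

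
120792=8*15099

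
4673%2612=2061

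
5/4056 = 5/4056 = 0.00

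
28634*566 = 16206844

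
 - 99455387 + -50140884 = -149596271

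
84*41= 3444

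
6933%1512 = 885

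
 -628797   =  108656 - 737453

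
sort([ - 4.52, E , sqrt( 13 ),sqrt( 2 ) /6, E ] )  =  [  -  4.52, sqrt( 2)/6, E, E,sqrt( 13)] 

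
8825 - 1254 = 7571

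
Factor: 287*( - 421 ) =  - 7^1* 41^1*421^1 = -  120827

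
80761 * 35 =2826635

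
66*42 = 2772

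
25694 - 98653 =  - 72959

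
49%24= 1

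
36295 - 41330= - 5035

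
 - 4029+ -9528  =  -13557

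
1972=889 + 1083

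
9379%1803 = 364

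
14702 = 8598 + 6104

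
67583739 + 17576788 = 85160527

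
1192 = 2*596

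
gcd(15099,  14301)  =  21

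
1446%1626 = 1446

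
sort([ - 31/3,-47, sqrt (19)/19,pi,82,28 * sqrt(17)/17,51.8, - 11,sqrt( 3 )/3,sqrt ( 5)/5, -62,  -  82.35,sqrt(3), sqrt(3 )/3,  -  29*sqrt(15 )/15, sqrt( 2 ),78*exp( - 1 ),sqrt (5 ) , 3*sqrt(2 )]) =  [ - 82.35 ,  -  62, - 47,-11,-31/3,-29*sqrt( 15 )/15, sqrt(19)/19,sqrt(5) /5,sqrt(3 )/3, sqrt( 3 ) /3,sqrt ( 2 ),sqrt(3), sqrt(5),pi,3*sqrt(2), 28*sqrt(17 )/17,78*exp( - 1), 51.8,82 ]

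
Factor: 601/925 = 5^ ( - 2 )*37^(-1)*601^1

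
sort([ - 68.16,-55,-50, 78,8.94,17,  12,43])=[ - 68.16,-55,-50, 8.94, 12, 17,  43, 78]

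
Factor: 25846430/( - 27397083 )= - 2^1*3^( - 1)*5^1*7^(-1 )*  29^ ( - 1)* 79^1*32717^1*44987^(-1 )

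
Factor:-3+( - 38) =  - 41=-41^1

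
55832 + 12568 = 68400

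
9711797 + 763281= 10475078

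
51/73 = 51/73 = 0.70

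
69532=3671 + 65861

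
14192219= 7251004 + 6941215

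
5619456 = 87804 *64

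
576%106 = 46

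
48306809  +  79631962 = 127938771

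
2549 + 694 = 3243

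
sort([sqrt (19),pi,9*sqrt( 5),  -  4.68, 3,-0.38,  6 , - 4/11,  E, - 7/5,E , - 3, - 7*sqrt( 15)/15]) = [ - 4.68, - 3, - 7*sqrt( 15) /15, - 7/5 , - 0.38 , - 4/11,  E , E , 3, pi,sqrt( 19 ),6,9*sqrt(5 )]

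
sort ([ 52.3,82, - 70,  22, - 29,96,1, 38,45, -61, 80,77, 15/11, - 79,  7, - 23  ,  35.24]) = [  -  79,-70 , - 61,-29, - 23, 1 , 15/11 , 7,22, 35.24,38, 45, 52.3, 77,80, 82, 96 ]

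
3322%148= 66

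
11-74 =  -63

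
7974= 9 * 886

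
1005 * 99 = 99495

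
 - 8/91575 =  -  8/91575 = - 0.00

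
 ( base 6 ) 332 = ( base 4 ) 2000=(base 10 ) 128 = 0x80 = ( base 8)200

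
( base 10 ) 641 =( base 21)19b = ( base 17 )23c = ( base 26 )OH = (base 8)1201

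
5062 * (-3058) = -15479596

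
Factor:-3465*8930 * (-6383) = 2^1  *3^2*  5^2*7^1*11^1* 13^1 * 19^1*47^1 * 491^1= 197505658350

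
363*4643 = 1685409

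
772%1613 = 772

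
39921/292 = 39921/292 = 136.72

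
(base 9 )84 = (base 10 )76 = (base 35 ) 26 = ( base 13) 5B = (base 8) 114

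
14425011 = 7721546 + 6703465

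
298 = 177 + 121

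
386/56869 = 386/56869 = 0.01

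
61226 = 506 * 121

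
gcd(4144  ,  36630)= 74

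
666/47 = 666/47 = 14.17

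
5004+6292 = 11296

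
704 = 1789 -1085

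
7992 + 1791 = 9783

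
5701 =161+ 5540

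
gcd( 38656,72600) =8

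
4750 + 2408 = 7158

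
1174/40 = 29 + 7/20 = 29.35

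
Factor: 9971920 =2^4 * 5^1*7^1*17807^1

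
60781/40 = 60781/40 = 1519.53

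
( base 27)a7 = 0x115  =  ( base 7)544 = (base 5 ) 2102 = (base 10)277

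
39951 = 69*579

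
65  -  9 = 56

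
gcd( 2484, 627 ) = 3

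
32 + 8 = 40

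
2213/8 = 276+5/8 = 276.62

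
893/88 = 893/88 = 10.15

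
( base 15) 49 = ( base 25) 2J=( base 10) 69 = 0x45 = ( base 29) 2b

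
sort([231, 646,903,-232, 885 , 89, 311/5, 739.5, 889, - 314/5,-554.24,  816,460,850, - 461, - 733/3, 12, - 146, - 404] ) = [ - 554.24, - 461,-404,-733/3,-232, - 146, - 314/5, 12, 311/5, 89,  231, 460 , 646,739.5,816, 850, 885, 889, 903 ] 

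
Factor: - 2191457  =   - 2191457^1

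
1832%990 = 842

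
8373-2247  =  6126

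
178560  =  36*4960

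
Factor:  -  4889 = - 4889^1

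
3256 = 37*88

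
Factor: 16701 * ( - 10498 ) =-2^1*3^1*19^1*29^1*181^1 * 293^1 = -175327098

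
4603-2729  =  1874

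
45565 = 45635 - 70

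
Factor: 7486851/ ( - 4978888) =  - 2^ ( - 3)*3^1*17^1*599^( - 1)*1039^( - 1)*146801^1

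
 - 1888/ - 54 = 34 + 26/27=34.96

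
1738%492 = 262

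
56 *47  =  2632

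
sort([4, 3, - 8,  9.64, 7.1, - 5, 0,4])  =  [ -8, - 5,  0,3, 4, 4,7.1,9.64]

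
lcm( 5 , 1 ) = 5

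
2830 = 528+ 2302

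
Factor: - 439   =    -  439^1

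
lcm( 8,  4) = 8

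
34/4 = 8 + 1/2 = 8.50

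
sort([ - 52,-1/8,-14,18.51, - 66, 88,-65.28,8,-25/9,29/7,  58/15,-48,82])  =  [ - 66 , - 65.28, - 52 , - 48, - 14, - 25/9,-1/8,58/15,29/7, 8,18.51, 82 , 88]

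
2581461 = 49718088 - 47136627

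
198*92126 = 18240948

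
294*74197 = 21813918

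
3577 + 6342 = 9919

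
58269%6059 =3738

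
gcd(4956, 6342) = 42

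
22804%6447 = 3463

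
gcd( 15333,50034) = 807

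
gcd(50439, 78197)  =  1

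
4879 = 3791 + 1088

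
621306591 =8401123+612905468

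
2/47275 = 2/47275  =  0.00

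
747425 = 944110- 196685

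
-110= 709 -819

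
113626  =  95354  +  18272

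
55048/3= 55048/3 = 18349.33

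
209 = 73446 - 73237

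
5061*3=15183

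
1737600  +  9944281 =11681881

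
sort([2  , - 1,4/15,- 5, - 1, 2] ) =[ - 5,- 1, - 1,  4/15, 2,  2]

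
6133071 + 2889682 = 9022753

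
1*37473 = 37473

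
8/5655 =8/5655 = 0.00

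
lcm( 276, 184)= 552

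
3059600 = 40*76490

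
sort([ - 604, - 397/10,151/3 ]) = [ - 604, - 397/10, 151/3 ]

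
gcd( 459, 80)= 1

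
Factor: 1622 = 2^1*811^1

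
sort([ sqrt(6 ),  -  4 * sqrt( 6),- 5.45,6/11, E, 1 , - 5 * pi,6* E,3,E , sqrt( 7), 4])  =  [ - 5*pi, - 4*sqrt( 6),  -  5.45, 6/11,1, sqrt ( 6), sqrt (7),E, E, 3,4, 6*E ] 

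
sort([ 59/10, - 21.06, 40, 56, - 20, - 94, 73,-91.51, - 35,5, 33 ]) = [-94, - 91.51, - 35 , - 21.06, - 20 , 5, 59/10,33, 40,56, 73 ] 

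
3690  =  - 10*( - 369 )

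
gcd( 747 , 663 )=3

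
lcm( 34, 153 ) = 306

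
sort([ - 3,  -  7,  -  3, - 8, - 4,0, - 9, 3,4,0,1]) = [ - 9, - 8, - 7,  -  4, - 3, - 3,0,0,1, 3,4] 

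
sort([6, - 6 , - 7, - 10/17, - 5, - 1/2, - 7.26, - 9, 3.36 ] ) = [ - 9, - 7.26,-7, - 6, - 5, - 10/17, - 1/2, 3.36 , 6 ] 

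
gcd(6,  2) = 2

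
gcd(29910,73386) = 6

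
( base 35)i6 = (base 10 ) 636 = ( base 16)27c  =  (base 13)39c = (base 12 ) 450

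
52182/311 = 52182/311 = 167.79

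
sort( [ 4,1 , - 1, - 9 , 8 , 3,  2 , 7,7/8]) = [ - 9, - 1, 7/8, 1, 2,3, 4,7,  8] 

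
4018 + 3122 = 7140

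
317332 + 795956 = 1113288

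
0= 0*5278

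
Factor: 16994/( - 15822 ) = - 3^(-3) * 29^1 =- 29/27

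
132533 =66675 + 65858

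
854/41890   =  427/20945=0.02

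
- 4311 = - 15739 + 11428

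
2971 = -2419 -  - 5390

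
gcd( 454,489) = 1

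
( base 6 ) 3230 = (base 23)192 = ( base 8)1342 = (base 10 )738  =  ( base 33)mc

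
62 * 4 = 248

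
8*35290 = 282320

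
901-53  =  848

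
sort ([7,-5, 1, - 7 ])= [-7, - 5 , 1,7 ]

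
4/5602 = 2/2801 = 0.00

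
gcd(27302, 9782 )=146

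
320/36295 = 64/7259   =  0.01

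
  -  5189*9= -46701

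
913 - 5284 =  - 4371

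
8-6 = 2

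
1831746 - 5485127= - 3653381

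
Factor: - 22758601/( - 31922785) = 5^( - 1 )*59^1  *191^(  -  1 )*33427^ ( - 1)*385739^1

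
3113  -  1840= 1273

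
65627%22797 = 20033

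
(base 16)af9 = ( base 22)5HF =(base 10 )2809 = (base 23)573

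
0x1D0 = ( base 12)328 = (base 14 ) 252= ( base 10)464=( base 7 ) 1232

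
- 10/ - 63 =10/63 =0.16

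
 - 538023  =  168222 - 706245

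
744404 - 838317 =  - 93913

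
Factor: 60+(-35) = 5^2= 25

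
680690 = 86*7915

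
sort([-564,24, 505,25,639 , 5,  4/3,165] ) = [ - 564,4/3, 5, 24,  25,165 , 505,639 ] 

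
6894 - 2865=4029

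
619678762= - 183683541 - -803362303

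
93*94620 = 8799660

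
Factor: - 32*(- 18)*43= 24768  =  2^6*3^2*43^1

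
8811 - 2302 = 6509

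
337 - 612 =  - 275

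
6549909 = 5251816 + 1298093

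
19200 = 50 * 384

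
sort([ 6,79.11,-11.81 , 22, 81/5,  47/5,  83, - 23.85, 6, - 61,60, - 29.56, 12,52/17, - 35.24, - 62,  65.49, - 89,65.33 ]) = [ - 89,-62 , - 61, - 35.24,-29.56, - 23.85, - 11.81,  52/17,6, 6, 47/5, 12,  81/5,  22,60,65.33 , 65.49,  79.11, 83]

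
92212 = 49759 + 42453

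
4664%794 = 694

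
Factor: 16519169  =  16519169^1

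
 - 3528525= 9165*( - 385 ) 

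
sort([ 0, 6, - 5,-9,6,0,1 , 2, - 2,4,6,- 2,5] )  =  [  -  9,-5, - 2, - 2,0, 0 , 1, 2 , 4,5,6,  6,6] 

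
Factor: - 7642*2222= - 2^2*11^1*101^1*3821^1 = - 16980524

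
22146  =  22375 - 229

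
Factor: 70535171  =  7^1*643^1*15671^1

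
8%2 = 0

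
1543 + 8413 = 9956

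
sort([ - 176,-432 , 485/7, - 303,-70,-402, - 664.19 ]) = [ - 664.19, - 432, - 402, - 303, - 176,- 70,485/7]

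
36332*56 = 2034592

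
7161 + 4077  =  11238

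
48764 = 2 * 24382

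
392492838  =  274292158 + 118200680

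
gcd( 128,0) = 128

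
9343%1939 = 1587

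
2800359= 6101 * 459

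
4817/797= 6  +  35/797 = 6.04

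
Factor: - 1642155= -3^1*5^1*83^1*1319^1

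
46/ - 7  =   - 7 + 3/7=   -  6.57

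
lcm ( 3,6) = 6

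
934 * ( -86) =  - 80324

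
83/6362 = 83/6362=0.01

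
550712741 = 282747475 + 267965266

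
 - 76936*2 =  - 153872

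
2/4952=1/2476 = 0.00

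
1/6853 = 1/6853 = 0.00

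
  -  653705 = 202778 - 856483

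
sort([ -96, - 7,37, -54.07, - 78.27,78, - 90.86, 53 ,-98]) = [ - 98, - 96, - 90.86,  -  78.27, - 54.07, - 7,37,53,78 ] 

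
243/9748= 243/9748 = 0.02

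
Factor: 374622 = 2^1*3^1*29^1*2153^1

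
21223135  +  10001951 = 31225086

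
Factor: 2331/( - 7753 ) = -3^2*7^1*37^1*7753^(-1)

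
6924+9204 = 16128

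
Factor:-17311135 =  - 5^1*193^1*17939^1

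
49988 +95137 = 145125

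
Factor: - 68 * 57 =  - 3876 = - 2^2*3^1* 17^1*19^1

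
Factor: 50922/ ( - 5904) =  - 69/8=- 2^( -3)*3^1*23^1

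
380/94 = 4 + 2/47 = 4.04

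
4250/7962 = 2125/3981 = 0.53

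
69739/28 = 69739/28= 2490.68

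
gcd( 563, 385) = 1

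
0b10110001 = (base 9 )216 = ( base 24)79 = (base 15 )bc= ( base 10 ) 177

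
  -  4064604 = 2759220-6823824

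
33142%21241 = 11901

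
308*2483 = 764764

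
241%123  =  118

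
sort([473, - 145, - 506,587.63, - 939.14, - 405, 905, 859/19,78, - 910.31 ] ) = [ - 939.14, - 910.31, - 506 , - 405,-145, 859/19,78,473, 587.63, 905]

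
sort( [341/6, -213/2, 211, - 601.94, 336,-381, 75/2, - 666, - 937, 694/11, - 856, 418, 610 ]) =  [ - 937, - 856, - 666,-601.94 , - 381 , - 213/2, 75/2, 341/6,694/11, 211,336,418,610 ] 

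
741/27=27 + 4/9 = 27.44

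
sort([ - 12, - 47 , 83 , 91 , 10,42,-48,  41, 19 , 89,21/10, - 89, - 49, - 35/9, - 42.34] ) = [ - 89, - 49,-48,-47,-42.34,-12, - 35/9,21/10,10,19,41,42 , 83, 89,91]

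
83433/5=16686  +  3/5  =  16686.60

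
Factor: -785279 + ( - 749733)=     -  2^2*383753^1   =  -  1535012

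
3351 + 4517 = 7868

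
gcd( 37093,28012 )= 1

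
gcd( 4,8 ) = 4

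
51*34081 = 1738131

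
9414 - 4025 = 5389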